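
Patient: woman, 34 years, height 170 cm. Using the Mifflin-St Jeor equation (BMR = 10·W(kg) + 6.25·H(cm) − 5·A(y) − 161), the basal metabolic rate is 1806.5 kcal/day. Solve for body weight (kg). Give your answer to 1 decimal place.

1806.5 = 10·W + 6.25(170) − 5(34) − 161
10·W = 1806.5 − 731.5 = 1075, so W = 107.5 kg.

107.5 kg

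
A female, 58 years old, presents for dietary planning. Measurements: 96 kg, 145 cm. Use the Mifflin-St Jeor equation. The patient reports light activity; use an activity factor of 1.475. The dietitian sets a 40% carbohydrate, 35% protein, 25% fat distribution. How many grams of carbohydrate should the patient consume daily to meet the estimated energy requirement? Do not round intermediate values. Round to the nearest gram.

Mifflin-St Jeor (female): BMR = 10(96) + 6.25(145) − 5(58) − 161 = 960 + 906.25 − 290 − 161 = 1415.25 kcal/day.
TEE = 1415.25 × 1.475 = 2087.4938 kcal/day.
Carbohydrate energy = 40% × 2087.4938 = 834.9975 kcal.
Carbohydrate = 834.9975 ÷ 4 kcal/g = 208.7494 g.

209 g/day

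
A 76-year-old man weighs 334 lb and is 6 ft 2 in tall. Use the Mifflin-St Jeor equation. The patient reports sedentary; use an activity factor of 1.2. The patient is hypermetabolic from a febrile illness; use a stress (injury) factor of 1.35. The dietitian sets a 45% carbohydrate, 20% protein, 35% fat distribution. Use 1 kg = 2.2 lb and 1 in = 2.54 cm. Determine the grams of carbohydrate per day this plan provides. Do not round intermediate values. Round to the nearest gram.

422 g/day

Convert to metric: weight = 334 ÷ 2.2 = 151.8182 kg; height = (6×12 + 2) × 2.54 = 74 × 2.54 = 187.96 cm.
Mifflin-St Jeor (male): BMR = 10(151.8182) + 6.25(187.96) − 5(76) + 5 = 1518.1818 + 1174.75 − 380 + 5 = 2317.9318 kcal/day.
TEE = 2317.9318 × 1.2 = 2781.5182 kcal/day.
With stress factor 1.35: 2781.5182 × 1.35 = 3755.0495 kcal/day.
Carbohydrate energy = 45% × 3755.0495 = 1689.7723 kcal.
Carbohydrate = 1689.7723 ÷ 4 kcal/g = 422.4431 g.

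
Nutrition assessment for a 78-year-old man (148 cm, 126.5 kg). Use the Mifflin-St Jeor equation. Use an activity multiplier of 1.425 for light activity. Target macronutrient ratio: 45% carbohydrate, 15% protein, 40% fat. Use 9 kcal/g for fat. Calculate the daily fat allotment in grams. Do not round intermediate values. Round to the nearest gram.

114 g/day

Mifflin-St Jeor (male): BMR = 10(126.5) + 6.25(148) − 5(78) + 5 = 1265 + 925 − 390 + 5 = 1805 kcal/day.
TEE = 1805 × 1.425 = 2572.125 kcal/day.
Fat energy = 40% × 2572.125 = 1028.85 kcal.
Fat = 1028.85 ÷ 9 kcal/g = 114.3167 g.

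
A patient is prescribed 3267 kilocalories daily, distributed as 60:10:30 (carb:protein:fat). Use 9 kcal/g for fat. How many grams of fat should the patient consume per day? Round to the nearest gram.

Fat energy = 30% × 3267 = 980.1 kcal.
At 9 kcal/g: 980.1 ÷ 9 = 108.9 g.

109 g/day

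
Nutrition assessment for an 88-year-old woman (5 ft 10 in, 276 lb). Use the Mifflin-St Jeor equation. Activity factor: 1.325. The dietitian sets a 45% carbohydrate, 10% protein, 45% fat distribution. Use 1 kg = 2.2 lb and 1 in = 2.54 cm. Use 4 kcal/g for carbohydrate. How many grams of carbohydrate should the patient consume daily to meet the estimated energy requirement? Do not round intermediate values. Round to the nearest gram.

263 g/day

Convert to metric: weight = 276 ÷ 2.2 = 125.4545 kg; height = (5×12 + 10) × 2.54 = 70 × 2.54 = 177.8 cm.
Mifflin-St Jeor (female): BMR = 10(125.4545) + 6.25(177.8) − 5(88) − 161 = 1254.5455 + 1111.25 − 440 − 161 = 1764.7955 kcal/day.
TEE = 1764.7955 × 1.325 = 2338.354 kcal/day.
Carbohydrate energy = 45% × 2338.354 = 1052.2593 kcal.
Carbohydrate = 1052.2593 ÷ 4 kcal/g = 263.0648 g.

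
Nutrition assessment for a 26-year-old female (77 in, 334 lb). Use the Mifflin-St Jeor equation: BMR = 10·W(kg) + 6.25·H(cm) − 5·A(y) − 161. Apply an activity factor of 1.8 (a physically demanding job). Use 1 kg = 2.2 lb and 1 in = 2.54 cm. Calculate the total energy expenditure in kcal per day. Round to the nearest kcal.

4409 kcal per day

Convert to metric: weight = 334 ÷ 2.2 = 151.8182 kg; height = 77 × 2.54 = 195.58 cm.
Mifflin-St Jeor (female): BMR = 10(151.8182) + 6.25(195.58) − 5(26) − 161 = 1518.1818 + 1222.375 − 130 − 161 = 2449.5568 kcal/day.
TEE = BMR × activity factor = 2449.5568 × 1.8 = 4409.2023 kcal/day.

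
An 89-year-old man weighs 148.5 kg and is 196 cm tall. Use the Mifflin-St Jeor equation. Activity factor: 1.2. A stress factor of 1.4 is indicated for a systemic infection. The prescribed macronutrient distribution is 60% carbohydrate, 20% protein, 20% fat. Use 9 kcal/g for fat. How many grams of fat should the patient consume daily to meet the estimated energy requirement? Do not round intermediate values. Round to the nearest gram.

85 g/day

Mifflin-St Jeor (male): BMR = 10(148.5) + 6.25(196) − 5(89) + 5 = 1485 + 1225 − 445 + 5 = 2270 kcal/day.
TEE = 2270 × 1.2 = 2724 kcal/day.
With stress factor 1.4: 2724 × 1.4 = 3813.6 kcal/day.
Fat energy = 20% × 3813.6 = 762.72 kcal.
Fat = 762.72 ÷ 9 kcal/g = 84.7467 g.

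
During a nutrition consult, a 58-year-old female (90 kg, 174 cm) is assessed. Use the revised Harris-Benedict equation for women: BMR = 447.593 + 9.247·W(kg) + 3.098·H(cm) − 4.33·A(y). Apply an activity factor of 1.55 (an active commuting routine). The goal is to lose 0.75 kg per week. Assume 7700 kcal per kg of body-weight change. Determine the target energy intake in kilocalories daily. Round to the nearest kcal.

Harris-Benedict: BMR = 447.593 + 9.247(90) + 3.098(174) − 4.33(58) = 1567.735 kcal/day.
TEE = 1567.735 × 1.55 = 2429.9893 kcal/day.
Required daily deficit = 0.75 × 7700 ÷ 7 = 825 kcal/day.
Target intake = 2429.9893 − 825 = 1604.9893 kcal/day.

1605 kilocalories daily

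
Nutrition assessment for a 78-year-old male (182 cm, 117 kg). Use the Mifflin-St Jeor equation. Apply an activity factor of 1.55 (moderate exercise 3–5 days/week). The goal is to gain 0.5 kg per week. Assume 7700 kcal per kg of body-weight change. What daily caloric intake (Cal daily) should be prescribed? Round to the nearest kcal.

Mifflin-St Jeor (male): BMR = 10(117) + 6.25(182) − 5(78) + 5 = 1170 + 1137.5 − 390 + 5 = 1922.5 kcal/day.
TEE = 1922.5 × 1.55 = 2979.875 kcal/day.
Required daily surplus = 0.5 × 7700 ÷ 7 = 550 kcal/day.
Target intake = 2979.875 + 550 = 3529.875 kcal/day.

3530 Cal daily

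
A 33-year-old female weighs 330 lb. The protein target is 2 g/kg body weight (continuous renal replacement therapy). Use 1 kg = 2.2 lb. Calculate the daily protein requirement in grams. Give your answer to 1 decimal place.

300.0 g/day

Weight in kg = 330 ÷ 2.2 = 150 kg.
Protein = 2 g/kg × 150 kg = 300 g/day.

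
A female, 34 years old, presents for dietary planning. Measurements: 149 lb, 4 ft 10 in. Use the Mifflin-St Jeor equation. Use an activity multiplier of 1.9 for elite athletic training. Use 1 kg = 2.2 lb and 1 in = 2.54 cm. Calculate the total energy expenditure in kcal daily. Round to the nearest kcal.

Convert to metric: weight = 149 ÷ 2.2 = 67.7273 kg; height = (4×12 + 10) × 2.54 = 58 × 2.54 = 147.32 cm.
Mifflin-St Jeor (female): BMR = 10(67.7273) + 6.25(147.32) − 5(34) − 161 = 677.2727 + 920.75 − 170 − 161 = 1267.0227 kcal/day.
TEE = BMR × activity factor = 1267.0227 × 1.9 = 2407.3432 kcal/day.

2407 kcal daily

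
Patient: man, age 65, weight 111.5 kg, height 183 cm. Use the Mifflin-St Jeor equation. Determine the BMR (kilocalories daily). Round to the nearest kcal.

Mifflin-St Jeor (male): BMR = 10(111.5) + 6.25(183) − 5(65) + 5 = 1115 + 1143.75 − 325 + 5 = 1938.75 kcal/day.

1939 kilocalories daily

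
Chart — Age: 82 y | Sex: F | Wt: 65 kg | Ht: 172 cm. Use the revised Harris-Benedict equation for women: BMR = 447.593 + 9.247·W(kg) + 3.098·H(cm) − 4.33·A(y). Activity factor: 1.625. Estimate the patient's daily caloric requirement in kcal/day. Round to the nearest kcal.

Harris-Benedict: BMR = 447.593 + 9.247(65) + 3.098(172) − 4.33(82) = 1226.444 kcal/day.
TEE = BMR × activity factor = 1226.444 × 1.625 = 1992.9715 kcal/day.

1993 kcal/day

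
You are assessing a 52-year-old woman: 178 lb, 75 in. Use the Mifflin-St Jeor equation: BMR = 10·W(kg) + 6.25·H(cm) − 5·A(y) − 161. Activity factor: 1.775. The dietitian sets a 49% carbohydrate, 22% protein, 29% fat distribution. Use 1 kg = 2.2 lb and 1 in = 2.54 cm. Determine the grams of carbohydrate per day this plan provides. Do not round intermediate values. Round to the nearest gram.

343 g/day

Convert to metric: weight = 178 ÷ 2.2 = 80.9091 kg; height = 75 × 2.54 = 190.5 cm.
Mifflin-St Jeor (female): BMR = 10(80.9091) + 6.25(190.5) − 5(52) − 161 = 809.0909 + 1190.625 − 260 − 161 = 1578.7159 kcal/day.
TEE = 1578.7159 × 1.775 = 2802.2207 kcal/day.
Carbohydrate energy = 49% × 2802.2207 = 1373.0882 kcal.
Carbohydrate = 1373.0882 ÷ 4 kcal/g = 343.272 g.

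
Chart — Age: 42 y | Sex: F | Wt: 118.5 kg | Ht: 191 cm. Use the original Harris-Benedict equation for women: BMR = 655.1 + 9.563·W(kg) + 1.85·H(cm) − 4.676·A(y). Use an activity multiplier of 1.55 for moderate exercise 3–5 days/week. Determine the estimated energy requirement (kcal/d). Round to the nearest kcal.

3015 kcal/d

Harris-Benedict: BMR = 655.1 + 9.563(118.5) + 1.85(191) − 4.676(42) = 1945.2735 kcal/day.
TEE = BMR × activity factor = 1945.2735 × 1.55 = 3015.1739 kcal/day.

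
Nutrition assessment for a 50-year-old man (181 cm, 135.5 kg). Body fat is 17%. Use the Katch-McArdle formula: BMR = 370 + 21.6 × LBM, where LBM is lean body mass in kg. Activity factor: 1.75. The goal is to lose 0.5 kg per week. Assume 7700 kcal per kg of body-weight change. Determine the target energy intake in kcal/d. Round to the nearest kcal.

4349 kcal/d

LBM = 135.5 × (1 − 0.17) = 112.465 kg. Katch-McArdle: BMR = 370 + 21.6 × 112.465 = 2799.244 kcal/day.
TEE = 2799.244 × 1.75 = 4898.677 kcal/day.
Required daily deficit = 0.5 × 7700 ÷ 7 = 550 kcal/day.
Target intake = 4898.677 − 550 = 4348.677 kcal/day.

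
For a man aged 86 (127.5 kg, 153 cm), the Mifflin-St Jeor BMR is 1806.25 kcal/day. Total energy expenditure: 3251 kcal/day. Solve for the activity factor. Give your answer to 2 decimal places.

1.80

Activity factor = TEE ÷ BMR = 3251 ÷ 1806.25 = 1.8.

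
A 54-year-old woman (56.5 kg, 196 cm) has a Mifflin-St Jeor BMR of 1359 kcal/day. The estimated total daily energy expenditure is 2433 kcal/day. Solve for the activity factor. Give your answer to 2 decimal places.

Activity factor = TEE ÷ BMR = 2433 ÷ 1359 = 1.79.

1.79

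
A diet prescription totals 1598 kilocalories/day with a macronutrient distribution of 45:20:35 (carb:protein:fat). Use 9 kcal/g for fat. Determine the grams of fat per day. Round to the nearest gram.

Fat energy = 35% × 1598 = 559.3 kcal.
At 9 kcal/g: 559.3 ÷ 9 = 62.1444 g.

62 g/day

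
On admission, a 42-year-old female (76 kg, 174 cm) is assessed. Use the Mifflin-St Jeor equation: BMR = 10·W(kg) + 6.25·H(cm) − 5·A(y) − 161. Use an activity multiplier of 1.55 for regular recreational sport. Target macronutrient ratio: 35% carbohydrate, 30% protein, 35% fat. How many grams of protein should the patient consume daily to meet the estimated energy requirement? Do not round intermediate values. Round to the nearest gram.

Mifflin-St Jeor (female): BMR = 10(76) + 6.25(174) − 5(42) − 161 = 760 + 1087.5 − 210 − 161 = 1476.5 kcal/day.
TEE = 1476.5 × 1.55 = 2288.575 kcal/day.
Protein energy = 30% × 2288.575 = 686.5725 kcal.
Protein = 686.5725 ÷ 4 kcal/g = 171.6431 g.

172 g/day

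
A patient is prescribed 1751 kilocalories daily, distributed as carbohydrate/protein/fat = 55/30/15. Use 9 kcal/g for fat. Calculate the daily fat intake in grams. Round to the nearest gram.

29 g/day

Fat energy = 15% × 1751 = 262.65 kcal.
At 9 kcal/g: 262.65 ÷ 9 = 29.1833 g.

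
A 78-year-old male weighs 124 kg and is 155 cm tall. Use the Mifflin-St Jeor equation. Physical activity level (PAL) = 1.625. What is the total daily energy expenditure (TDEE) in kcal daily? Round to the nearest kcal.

Mifflin-St Jeor (male): BMR = 10(124) + 6.25(155) − 5(78) + 5 = 1240 + 968.75 − 390 + 5 = 1823.75 kcal/day.
TEE = BMR × activity factor = 1823.75 × 1.625 = 2963.5938 kcal/day.

2964 kcal daily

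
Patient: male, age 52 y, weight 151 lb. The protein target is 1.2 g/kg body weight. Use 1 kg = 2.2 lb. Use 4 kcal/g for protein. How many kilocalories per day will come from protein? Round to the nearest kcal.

Weight in kg = 151 ÷ 2.2 = 68.6364 kg.
Protein = 1.2 g/kg × 68.6364 kg = 82.3636 g/day.
Protein energy = 82.3636 g × 4 kcal/g = 329.4545 kcal/day.

329 kcal/day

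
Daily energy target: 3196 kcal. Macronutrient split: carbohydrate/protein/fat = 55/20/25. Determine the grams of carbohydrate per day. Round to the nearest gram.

Carbohydrate energy = 55% × 3196 = 1757.8 kcal.
At 4 kcal/g: 1757.8 ÷ 4 = 439.45 g.

439 g/day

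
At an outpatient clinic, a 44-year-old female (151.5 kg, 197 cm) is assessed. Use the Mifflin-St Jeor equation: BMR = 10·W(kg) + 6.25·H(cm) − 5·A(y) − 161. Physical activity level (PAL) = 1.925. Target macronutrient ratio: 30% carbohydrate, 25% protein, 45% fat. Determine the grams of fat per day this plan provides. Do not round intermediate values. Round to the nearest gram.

228 g/day

Mifflin-St Jeor (female): BMR = 10(151.5) + 6.25(197) − 5(44) − 161 = 1515 + 1231.25 − 220 − 161 = 2365.25 kcal/day.
TEE = 2365.25 × 1.925 = 4553.1063 kcal/day.
Fat energy = 45% × 4553.1063 = 2048.8978 kcal.
Fat = 2048.8978 ÷ 9 kcal/g = 227.6553 g.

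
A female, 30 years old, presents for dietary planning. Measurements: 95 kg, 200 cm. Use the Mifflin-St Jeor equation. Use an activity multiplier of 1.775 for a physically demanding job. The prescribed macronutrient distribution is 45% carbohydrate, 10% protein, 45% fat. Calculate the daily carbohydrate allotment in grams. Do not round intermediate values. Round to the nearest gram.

Mifflin-St Jeor (female): BMR = 10(95) + 6.25(200) − 5(30) − 161 = 950 + 1250 − 150 − 161 = 1889 kcal/day.
TEE = 1889 × 1.775 = 3352.975 kcal/day.
Carbohydrate energy = 45% × 3352.975 = 1508.8388 kcal.
Carbohydrate = 1508.8388 ÷ 4 kcal/g = 377.2097 g.

377 g/day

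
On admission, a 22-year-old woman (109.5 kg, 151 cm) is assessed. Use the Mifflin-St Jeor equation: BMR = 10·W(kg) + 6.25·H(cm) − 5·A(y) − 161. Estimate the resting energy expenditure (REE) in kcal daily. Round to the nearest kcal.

Mifflin-St Jeor (female): BMR = 10(109.5) + 6.25(151) − 5(22) − 161 = 1095 + 943.75 − 110 − 161 = 1767.75 kcal/day.

1768 kcal daily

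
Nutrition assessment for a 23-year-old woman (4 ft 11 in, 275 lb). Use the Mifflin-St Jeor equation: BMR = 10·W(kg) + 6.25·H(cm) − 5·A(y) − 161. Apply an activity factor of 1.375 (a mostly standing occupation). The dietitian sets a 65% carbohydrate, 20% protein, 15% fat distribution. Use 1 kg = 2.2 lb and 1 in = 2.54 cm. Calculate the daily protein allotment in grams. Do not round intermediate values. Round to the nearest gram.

131 g/day

Convert to metric: weight = 275 ÷ 2.2 = 125 kg; height = (4×12 + 11) × 2.54 = 59 × 2.54 = 149.86 cm.
Mifflin-St Jeor (female): BMR = 10(125) + 6.25(149.86) − 5(23) − 161 = 1250 + 936.625 − 115 − 161 = 1910.625 kcal/day.
TEE = 1910.625 × 1.375 = 2627.1094 kcal/day.
Protein energy = 20% × 2627.1094 = 525.4219 kcal.
Protein = 525.4219 ÷ 4 kcal/g = 131.3555 g.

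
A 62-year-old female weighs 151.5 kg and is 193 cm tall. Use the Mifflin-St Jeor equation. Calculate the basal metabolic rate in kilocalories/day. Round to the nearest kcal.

2250 kilocalories/day

Mifflin-St Jeor (female): BMR = 10(151.5) + 6.25(193) − 5(62) − 161 = 1515 + 1206.25 − 310 − 161 = 2250.25 kcal/day.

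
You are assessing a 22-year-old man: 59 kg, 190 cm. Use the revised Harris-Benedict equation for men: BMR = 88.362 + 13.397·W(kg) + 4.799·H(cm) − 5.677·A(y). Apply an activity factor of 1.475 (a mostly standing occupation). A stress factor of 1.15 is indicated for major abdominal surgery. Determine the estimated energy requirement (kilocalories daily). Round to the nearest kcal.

2825 kilocalories daily

Harris-Benedict: BMR = 88.362 + 13.397(59) + 4.799(190) − 5.677(22) = 1665.701 kcal/day.
TEE = BMR × activity factor = 1665.701 × 1.475 = 2456.909 kcal/day.
Apply stress factor: 2456.909 × 1.15 = 2825.4453 kcal/day.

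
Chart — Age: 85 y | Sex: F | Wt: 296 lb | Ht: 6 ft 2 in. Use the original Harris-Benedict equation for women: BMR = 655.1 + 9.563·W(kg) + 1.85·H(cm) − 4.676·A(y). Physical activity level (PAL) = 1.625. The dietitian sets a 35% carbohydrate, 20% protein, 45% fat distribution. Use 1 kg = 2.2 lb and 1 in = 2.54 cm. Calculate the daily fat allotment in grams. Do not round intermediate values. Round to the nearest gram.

Convert to metric: weight = 296 ÷ 2.2 = 134.5455 kg; height = (6×12 + 2) × 2.54 = 74 × 2.54 = 187.96 cm.
Harris-Benedict: BMR = 655.1 + 9.563(134.5455) + 1.85(187.96) − 4.676(85) = 1892.0242 kcal/day.
TEE = 1892.0242 × 1.625 = 3074.5393 kcal/day.
Fat energy = 45% × 3074.5393 = 1383.5427 kcal.
Fat = 1383.5427 ÷ 9 kcal/g = 153.727 g.

154 g/day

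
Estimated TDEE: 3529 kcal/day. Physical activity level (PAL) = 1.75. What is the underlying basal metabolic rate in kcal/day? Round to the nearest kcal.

2017 kcal/day

BMR = TEE ÷ activity factor = 3529 ÷ 1.75 = 2016.5714 kcal/day.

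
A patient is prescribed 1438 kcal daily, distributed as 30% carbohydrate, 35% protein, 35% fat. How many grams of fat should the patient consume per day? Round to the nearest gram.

56 g/day

Fat energy = 35% × 1438 = 503.3 kcal.
At 9 kcal/g: 503.3 ÷ 9 = 55.9222 g.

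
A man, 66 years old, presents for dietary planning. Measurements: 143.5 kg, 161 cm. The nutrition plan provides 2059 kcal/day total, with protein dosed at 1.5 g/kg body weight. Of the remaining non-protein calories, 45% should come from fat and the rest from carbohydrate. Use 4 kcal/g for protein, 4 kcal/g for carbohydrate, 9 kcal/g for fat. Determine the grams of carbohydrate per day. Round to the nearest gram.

165 g/day

Protein = 1.5 × 143.5 = 215.25 g → 215.25 × 4 = 861 kcal.
Non-protein calories = 2059 − 861 = 1198 kcal.
Fat: 45% × 1198 = 539.1 kcal; carbohydrate: 658.9 kcal.
Carbohydrate: 658.9 kcal ÷ 4 kcal/g = 164.725 g.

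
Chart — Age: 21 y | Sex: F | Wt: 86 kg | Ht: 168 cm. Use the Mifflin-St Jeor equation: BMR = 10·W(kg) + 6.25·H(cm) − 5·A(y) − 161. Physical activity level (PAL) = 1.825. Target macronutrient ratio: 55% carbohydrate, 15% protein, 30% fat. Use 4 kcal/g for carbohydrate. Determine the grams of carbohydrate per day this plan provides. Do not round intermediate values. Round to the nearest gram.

Mifflin-St Jeor (female): BMR = 10(86) + 6.25(168) − 5(21) − 161 = 860 + 1050 − 105 − 161 = 1644 kcal/day.
TEE = 1644 × 1.825 = 3000.3 kcal/day.
Carbohydrate energy = 55% × 3000.3 = 1650.165 kcal.
Carbohydrate = 1650.165 ÷ 4 kcal/g = 412.5413 g.

413 g/day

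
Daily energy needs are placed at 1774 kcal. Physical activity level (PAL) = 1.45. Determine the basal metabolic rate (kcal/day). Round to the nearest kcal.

1223 kcal/day

BMR = TEE ÷ activity factor = 1774 ÷ 1.45 = 1223.4483 kcal/day.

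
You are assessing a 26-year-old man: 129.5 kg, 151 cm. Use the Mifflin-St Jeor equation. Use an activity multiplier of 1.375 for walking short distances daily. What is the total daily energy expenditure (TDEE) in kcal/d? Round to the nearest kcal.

Mifflin-St Jeor (male): BMR = 10(129.5) + 6.25(151) − 5(26) + 5 = 1295 + 943.75 − 130 + 5 = 2113.75 kcal/day.
TEE = BMR × activity factor = 2113.75 × 1.375 = 2906.4063 kcal/day.

2906 kcal/d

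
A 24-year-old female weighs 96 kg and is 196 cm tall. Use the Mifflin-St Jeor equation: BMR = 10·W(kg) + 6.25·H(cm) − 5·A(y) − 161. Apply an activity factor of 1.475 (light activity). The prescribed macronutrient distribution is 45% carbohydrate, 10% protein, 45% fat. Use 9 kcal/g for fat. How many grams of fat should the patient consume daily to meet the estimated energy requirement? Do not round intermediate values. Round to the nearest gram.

Mifflin-St Jeor (female): BMR = 10(96) + 6.25(196) − 5(24) − 161 = 960 + 1225 − 120 − 161 = 1904 kcal/day.
TEE = 1904 × 1.475 = 2808.4 kcal/day.
Fat energy = 45% × 2808.4 = 1263.78 kcal.
Fat = 1263.78 ÷ 9 kcal/g = 140.42 g.

140 g/day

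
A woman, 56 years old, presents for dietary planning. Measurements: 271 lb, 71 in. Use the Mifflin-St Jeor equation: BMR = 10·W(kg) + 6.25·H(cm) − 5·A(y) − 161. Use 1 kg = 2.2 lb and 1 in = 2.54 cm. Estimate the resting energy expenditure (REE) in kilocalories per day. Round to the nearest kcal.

Convert to metric: weight = 271 ÷ 2.2 = 123.1818 kg; height = 71 × 2.54 = 180.34 cm.
Mifflin-St Jeor (female): BMR = 10(123.1818) + 6.25(180.34) − 5(56) − 161 = 1231.8182 + 1127.125 − 280 − 161 = 1917.9432 kcal/day.

1918 kilocalories per day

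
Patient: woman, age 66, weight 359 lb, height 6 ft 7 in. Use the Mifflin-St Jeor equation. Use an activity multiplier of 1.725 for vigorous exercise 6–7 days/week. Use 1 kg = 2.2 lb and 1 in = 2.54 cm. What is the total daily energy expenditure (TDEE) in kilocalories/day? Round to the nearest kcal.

Convert to metric: weight = 359 ÷ 2.2 = 163.1818 kg; height = (6×12 + 7) × 2.54 = 79 × 2.54 = 200.66 cm.
Mifflin-St Jeor (female): BMR = 10(163.1818) + 6.25(200.66) − 5(66) − 161 = 1631.8182 + 1254.125 − 330 − 161 = 2394.9432 kcal/day.
TEE = BMR × activity factor = 2394.9432 × 1.725 = 4131.277 kcal/day.

4131 kilocalories/day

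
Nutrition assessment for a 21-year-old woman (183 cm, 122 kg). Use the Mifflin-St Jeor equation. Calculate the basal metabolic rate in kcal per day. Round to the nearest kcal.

Mifflin-St Jeor (female): BMR = 10(122) + 6.25(183) − 5(21) − 161 = 1220 + 1143.75 − 105 − 161 = 2097.75 kcal/day.

2098 kcal per day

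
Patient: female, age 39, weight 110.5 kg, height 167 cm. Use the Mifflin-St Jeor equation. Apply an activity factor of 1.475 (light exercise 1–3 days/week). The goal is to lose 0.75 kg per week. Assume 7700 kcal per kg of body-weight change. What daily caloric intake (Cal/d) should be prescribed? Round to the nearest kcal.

Mifflin-St Jeor (female): BMR = 10(110.5) + 6.25(167) − 5(39) − 161 = 1105 + 1043.75 − 195 − 161 = 1792.75 kcal/day.
TEE = 1792.75 × 1.475 = 2644.3063 kcal/day.
Required daily deficit = 0.75 × 7700 ÷ 7 = 825 kcal/day.
Target intake = 2644.3063 − 825 = 1819.3063 kcal/day.

1819 Cal/d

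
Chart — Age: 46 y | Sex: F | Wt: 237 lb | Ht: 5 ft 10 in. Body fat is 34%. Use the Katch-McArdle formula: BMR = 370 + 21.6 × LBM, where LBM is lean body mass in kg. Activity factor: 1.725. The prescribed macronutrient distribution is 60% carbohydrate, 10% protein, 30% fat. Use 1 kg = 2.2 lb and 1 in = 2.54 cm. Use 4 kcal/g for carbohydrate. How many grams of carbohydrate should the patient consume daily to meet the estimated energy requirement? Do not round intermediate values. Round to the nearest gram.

493 g/day

Convert to metric: weight = 237 ÷ 2.2 = 107.7273 kg; height = (5×12 + 10) × 2.54 = 70 × 2.54 = 177.8 cm.
LBM = 107.7273 × (1 − 0.34) = 71.1 kg. Katch-McArdle: BMR = 370 + 21.6 × 71.1 = 1905.76 kcal/day.
TEE = 1905.76 × 1.725 = 3287.436 kcal/day.
Carbohydrate energy = 60% × 3287.436 = 1972.4616 kcal.
Carbohydrate = 1972.4616 ÷ 4 kcal/g = 493.1154 g.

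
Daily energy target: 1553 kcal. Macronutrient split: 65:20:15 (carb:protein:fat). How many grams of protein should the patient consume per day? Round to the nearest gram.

78 g/day

Protein energy = 20% × 1553 = 310.6 kcal.
At 4 kcal/g: 310.6 ÷ 4 = 77.65 g.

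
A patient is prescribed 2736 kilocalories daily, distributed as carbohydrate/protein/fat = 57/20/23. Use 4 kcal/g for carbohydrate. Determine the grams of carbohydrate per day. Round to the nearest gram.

390 g/day

Carbohydrate energy = 57% × 2736 = 1559.52 kcal.
At 4 kcal/g: 1559.52 ÷ 4 = 389.88 g.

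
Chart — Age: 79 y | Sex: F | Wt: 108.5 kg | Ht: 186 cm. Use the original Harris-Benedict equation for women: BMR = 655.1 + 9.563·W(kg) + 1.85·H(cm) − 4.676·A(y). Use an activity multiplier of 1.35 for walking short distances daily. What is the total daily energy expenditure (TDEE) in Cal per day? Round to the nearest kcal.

2251 Cal per day

Harris-Benedict: BMR = 655.1 + 9.563(108.5) + 1.85(186) − 4.676(79) = 1667.3815 kcal/day.
TEE = BMR × activity factor = 1667.3815 × 1.35 = 2250.965 kcal/day.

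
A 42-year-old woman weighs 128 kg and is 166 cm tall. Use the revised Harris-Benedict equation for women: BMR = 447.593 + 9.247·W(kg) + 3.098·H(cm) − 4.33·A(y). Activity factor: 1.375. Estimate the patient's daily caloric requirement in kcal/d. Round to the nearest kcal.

Harris-Benedict: BMR = 447.593 + 9.247(128) + 3.098(166) − 4.33(42) = 1963.617 kcal/day.
TEE = BMR × activity factor = 1963.617 × 1.375 = 2699.9734 kcal/day.

2700 kcal/d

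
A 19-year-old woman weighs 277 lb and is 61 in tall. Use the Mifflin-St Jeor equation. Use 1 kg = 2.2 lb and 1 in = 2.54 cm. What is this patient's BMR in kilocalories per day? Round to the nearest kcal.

1971 kilocalories per day

Convert to metric: weight = 277 ÷ 2.2 = 125.9091 kg; height = 61 × 2.54 = 154.94 cm.
Mifflin-St Jeor (female): BMR = 10(125.9091) + 6.25(154.94) − 5(19) − 161 = 1259.0909 + 968.375 − 95 − 161 = 1971.4659 kcal/day.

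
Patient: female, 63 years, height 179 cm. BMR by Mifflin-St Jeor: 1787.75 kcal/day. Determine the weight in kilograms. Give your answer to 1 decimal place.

1787.75 = 10·W + 6.25(179) − 5(63) − 161
10·W = 1787.75 − 642.75 = 1145, so W = 114.5 kg.

114.5 kg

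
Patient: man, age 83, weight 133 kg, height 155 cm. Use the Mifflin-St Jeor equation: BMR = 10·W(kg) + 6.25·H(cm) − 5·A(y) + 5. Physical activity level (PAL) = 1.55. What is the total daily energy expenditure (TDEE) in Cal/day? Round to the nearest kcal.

2928 Cal/day

Mifflin-St Jeor (male): BMR = 10(133) + 6.25(155) − 5(83) + 5 = 1330 + 968.75 − 415 + 5 = 1888.75 kcal/day.
TEE = BMR × activity factor = 1888.75 × 1.55 = 2927.5625 kcal/day.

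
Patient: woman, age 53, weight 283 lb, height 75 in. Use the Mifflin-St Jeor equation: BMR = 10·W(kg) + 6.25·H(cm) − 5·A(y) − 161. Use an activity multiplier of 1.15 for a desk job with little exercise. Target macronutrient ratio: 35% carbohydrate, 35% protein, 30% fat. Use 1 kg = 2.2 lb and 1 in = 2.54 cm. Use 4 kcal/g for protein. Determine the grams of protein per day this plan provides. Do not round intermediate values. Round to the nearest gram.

206 g/day

Convert to metric: weight = 283 ÷ 2.2 = 128.6364 kg; height = 75 × 2.54 = 190.5 cm.
Mifflin-St Jeor (female): BMR = 10(128.6364) + 6.25(190.5) − 5(53) − 161 = 1286.3636 + 1190.625 − 265 − 161 = 2050.9886 kcal/day.
TEE = 2050.9886 × 1.15 = 2358.6369 kcal/day.
Protein energy = 35% × 2358.6369 = 825.5229 kcal.
Protein = 825.5229 ÷ 4 kcal/g = 206.3807 g.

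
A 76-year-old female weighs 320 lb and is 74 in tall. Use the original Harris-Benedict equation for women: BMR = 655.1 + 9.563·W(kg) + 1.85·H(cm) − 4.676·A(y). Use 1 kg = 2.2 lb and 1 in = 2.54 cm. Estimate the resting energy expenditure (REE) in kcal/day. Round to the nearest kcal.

2038 kcal/day

Convert to metric: weight = 320 ÷ 2.2 = 145.4545 kg; height = 74 × 2.54 = 187.96 cm.
Harris-Benedict: BMR = 655.1 + 9.563(145.4545) + 1.85(187.96) − 4.676(76) = 2038.4318 kcal/day.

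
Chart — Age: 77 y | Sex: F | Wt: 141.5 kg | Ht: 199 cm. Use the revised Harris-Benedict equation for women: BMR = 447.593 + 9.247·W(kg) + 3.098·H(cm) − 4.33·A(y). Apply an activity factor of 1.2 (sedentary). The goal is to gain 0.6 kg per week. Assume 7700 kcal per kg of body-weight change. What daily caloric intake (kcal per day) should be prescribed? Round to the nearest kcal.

Harris-Benedict: BMR = 447.593 + 9.247(141.5) + 3.098(199) − 4.33(77) = 2039.1355 kcal/day.
TEE = 2039.1355 × 1.2 = 2446.9626 kcal/day.
Required daily surplus = 0.6 × 7700 ÷ 7 = 660 kcal/day.
Target intake = 2446.9626 + 660 = 3106.9626 kcal/day.

3107 kcal per day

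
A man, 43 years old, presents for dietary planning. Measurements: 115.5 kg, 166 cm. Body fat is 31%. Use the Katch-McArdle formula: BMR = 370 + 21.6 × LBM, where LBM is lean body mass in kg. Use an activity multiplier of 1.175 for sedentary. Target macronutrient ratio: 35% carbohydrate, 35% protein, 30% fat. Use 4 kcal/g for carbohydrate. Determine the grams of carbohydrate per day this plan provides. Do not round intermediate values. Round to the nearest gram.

LBM = 115.5 × (1 − 0.31) = 79.695 kg. Katch-McArdle: BMR = 370 + 21.6 × 79.695 = 2091.412 kcal/day.
TEE = 2091.412 × 1.175 = 2457.4091 kcal/day.
Carbohydrate energy = 35% × 2457.4091 = 860.0932 kcal.
Carbohydrate = 860.0932 ÷ 4 kcal/g = 215.0233 g.

215 g/day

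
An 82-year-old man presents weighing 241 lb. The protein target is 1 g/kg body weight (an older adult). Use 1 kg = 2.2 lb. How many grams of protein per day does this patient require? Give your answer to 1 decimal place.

Weight in kg = 241 ÷ 2.2 = 109.5455 kg.
Protein = 1 g/kg × 109.5455 kg = 109.5455 g/day.

109.5 g/day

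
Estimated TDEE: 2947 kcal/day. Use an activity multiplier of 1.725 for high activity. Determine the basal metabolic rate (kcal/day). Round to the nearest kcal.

1708 kcal/day

BMR = TEE ÷ activity factor = 2947 ÷ 1.725 = 1708.4058 kcal/day.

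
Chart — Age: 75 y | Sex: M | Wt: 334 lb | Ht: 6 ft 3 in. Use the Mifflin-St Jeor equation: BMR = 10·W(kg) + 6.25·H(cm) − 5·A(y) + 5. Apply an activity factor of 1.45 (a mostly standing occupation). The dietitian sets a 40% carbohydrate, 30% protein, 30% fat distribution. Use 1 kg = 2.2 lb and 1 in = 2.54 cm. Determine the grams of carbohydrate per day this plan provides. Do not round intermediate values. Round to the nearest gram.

Convert to metric: weight = 334 ÷ 2.2 = 151.8182 kg; height = (6×12 + 3) × 2.54 = 75 × 2.54 = 190.5 cm.
Mifflin-St Jeor (male): BMR = 10(151.8182) + 6.25(190.5) − 5(75) + 5 = 1518.1818 + 1190.625 − 375 + 5 = 2338.8068 kcal/day.
TEE = 2338.8068 × 1.45 = 3391.2699 kcal/day.
Carbohydrate energy = 40% × 3391.2699 = 1356.508 kcal.
Carbohydrate = 1356.508 ÷ 4 kcal/g = 339.127 g.

339 g/day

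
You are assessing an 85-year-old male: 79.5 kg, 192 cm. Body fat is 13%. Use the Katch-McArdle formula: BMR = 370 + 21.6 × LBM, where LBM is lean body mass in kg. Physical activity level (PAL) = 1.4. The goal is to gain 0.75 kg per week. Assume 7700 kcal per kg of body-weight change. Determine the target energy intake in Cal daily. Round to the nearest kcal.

LBM = 79.5 × (1 − 0.13) = 69.165 kg. Katch-McArdle: BMR = 370 + 21.6 × 69.165 = 1863.964 kcal/day.
TEE = 1863.964 × 1.4 = 2609.5496 kcal/day.
Required daily surplus = 0.75 × 7700 ÷ 7 = 825 kcal/day.
Target intake = 2609.5496 + 825 = 3434.5496 kcal/day.

3435 Cal daily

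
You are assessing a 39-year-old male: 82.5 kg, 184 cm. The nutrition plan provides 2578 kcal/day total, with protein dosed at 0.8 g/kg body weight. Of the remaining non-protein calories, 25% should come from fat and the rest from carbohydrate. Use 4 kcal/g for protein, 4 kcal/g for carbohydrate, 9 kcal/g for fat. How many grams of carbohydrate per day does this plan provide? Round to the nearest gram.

434 g/day

Protein = 0.8 × 82.5 = 66 g → 66 × 4 = 264 kcal.
Non-protein calories = 2578 − 264 = 2314 kcal.
Fat: 25% × 2314 = 578.5 kcal; carbohydrate: 1735.5 kcal.
Carbohydrate: 1735.5 kcal ÷ 4 kcal/g = 433.875 g.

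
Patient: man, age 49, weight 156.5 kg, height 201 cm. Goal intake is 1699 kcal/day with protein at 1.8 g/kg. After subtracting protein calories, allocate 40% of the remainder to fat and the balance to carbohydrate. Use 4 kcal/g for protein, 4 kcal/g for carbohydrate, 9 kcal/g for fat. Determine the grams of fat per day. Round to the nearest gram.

Protein = 1.8 × 156.5 = 281.7 g → 281.7 × 4 = 1126.8 kcal.
Non-protein calories = 1699 − 1126.8 = 572.2 kcal.
Fat: 40% × 572.2 = 228.88 kcal; carbohydrate: 343.32 kcal.
Fat: 228.88 kcal ÷ 9 kcal/g = 25.4311 g.

25 g/day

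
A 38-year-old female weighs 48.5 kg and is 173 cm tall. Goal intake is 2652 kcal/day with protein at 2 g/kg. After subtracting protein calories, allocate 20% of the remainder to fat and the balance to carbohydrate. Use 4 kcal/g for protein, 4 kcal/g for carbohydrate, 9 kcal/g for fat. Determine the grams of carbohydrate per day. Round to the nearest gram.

453 g/day

Protein = 2 × 48.5 = 97 g → 97 × 4 = 388 kcal.
Non-protein calories = 2652 − 388 = 2264 kcal.
Fat: 20% × 2264 = 452.8 kcal; carbohydrate: 1811.2 kcal.
Carbohydrate: 1811.2 kcal ÷ 4 kcal/g = 452.8 g.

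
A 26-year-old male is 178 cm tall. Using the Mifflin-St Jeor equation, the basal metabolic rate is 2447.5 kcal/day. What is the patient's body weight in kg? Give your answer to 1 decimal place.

2447.5 = 10·W + 6.25(178) − 5(26) + 5
10·W = 2447.5 − 987.5 = 1460, so W = 146 kg.

146.0 kg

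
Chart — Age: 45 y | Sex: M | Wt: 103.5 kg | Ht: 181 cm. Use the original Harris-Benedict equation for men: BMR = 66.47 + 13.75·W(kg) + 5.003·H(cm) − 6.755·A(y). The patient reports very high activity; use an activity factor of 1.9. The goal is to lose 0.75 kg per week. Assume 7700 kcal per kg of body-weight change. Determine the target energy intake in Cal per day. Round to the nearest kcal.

Harris-Benedict: BMR = 66.47 + 13.75(103.5) + 5.003(181) − 6.755(45) = 2091.163 kcal/day.
TEE = 2091.163 × 1.9 = 3973.2097 kcal/day.
Required daily deficit = 0.75 × 7700 ÷ 7 = 825 kcal/day.
Target intake = 3973.2097 − 825 = 3148.2097 kcal/day.

3148 Cal per day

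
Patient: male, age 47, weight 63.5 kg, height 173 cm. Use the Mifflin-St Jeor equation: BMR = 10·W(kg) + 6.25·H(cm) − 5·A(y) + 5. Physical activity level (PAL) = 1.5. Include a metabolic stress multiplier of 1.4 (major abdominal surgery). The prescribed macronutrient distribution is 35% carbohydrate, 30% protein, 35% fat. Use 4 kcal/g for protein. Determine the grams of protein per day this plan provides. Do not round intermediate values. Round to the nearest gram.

234 g/day

Mifflin-St Jeor (male): BMR = 10(63.5) + 6.25(173) − 5(47) + 5 = 635 + 1081.25 − 235 + 5 = 1486.25 kcal/day.
TEE = 1486.25 × 1.5 = 2229.375 kcal/day.
With stress factor 1.4: 2229.375 × 1.4 = 3121.125 kcal/day.
Protein energy = 30% × 3121.125 = 936.3375 kcal.
Protein = 936.3375 ÷ 4 kcal/g = 234.0844 g.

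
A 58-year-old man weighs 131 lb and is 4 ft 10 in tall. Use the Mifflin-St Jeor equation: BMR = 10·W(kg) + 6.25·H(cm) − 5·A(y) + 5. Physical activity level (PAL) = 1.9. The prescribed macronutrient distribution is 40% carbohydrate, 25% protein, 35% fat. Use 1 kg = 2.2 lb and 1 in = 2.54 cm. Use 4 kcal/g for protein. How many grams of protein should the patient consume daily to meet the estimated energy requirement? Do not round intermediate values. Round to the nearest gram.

Convert to metric: weight = 131 ÷ 2.2 = 59.5455 kg; height = (4×12 + 10) × 2.54 = 58 × 2.54 = 147.32 cm.
Mifflin-St Jeor (male): BMR = 10(59.5455) + 6.25(147.32) − 5(58) + 5 = 595.4545 + 920.75 − 290 + 5 = 1231.2045 kcal/day.
TEE = 1231.2045 × 1.9 = 2339.2886 kcal/day.
Protein energy = 25% × 2339.2886 = 584.8222 kcal.
Protein = 584.8222 ÷ 4 kcal/g = 146.2055 g.

146 g/day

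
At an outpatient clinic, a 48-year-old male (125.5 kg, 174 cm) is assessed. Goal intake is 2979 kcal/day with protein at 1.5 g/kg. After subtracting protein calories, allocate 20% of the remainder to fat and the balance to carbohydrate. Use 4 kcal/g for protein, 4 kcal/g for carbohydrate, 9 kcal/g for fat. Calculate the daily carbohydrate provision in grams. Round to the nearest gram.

Protein = 1.5 × 125.5 = 188.25 g → 188.25 × 4 = 753 kcal.
Non-protein calories = 2979 − 753 = 2226 kcal.
Fat: 20% × 2226 = 445.2 kcal; carbohydrate: 1780.8 kcal.
Carbohydrate: 1780.8 kcal ÷ 4 kcal/g = 445.2 g.

445 g/day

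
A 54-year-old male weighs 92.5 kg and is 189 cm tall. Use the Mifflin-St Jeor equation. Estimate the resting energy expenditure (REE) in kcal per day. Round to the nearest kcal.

1841 kcal per day

Mifflin-St Jeor (male): BMR = 10(92.5) + 6.25(189) − 5(54) + 5 = 925 + 1181.25 − 270 + 5 = 1841.25 kcal/day.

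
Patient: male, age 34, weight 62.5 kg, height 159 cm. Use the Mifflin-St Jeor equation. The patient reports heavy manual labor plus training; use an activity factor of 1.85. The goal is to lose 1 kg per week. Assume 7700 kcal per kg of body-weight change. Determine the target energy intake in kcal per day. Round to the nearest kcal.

1589 kcal per day

Mifflin-St Jeor (male): BMR = 10(62.5) + 6.25(159) − 5(34) + 5 = 625 + 993.75 − 170 + 5 = 1453.75 kcal/day.
TEE = 1453.75 × 1.85 = 2689.4375 kcal/day.
Required daily deficit = 1 × 7700 ÷ 7 = 1100 kcal/day.
Target intake = 2689.4375 − 1100 = 1589.4375 kcal/day.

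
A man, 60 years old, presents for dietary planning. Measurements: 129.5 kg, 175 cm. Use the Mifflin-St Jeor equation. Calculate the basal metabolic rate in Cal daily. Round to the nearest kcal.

Mifflin-St Jeor (male): BMR = 10(129.5) + 6.25(175) − 5(60) + 5 = 1295 + 1093.75 − 300 + 5 = 2093.75 kcal/day.

2094 Cal daily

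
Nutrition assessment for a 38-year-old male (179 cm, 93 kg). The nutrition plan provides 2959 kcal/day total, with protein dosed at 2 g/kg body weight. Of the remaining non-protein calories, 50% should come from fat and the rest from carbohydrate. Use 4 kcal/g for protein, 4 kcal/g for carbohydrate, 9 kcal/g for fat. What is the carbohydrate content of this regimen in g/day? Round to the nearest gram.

277 g/day

Protein = 2 × 93 = 186 g → 186 × 4 = 744 kcal.
Non-protein calories = 2959 − 744 = 2215 kcal.
Fat: 50% × 2215 = 1107.5 kcal; carbohydrate: 1107.5 kcal.
Carbohydrate: 1107.5 kcal ÷ 4 kcal/g = 276.875 g.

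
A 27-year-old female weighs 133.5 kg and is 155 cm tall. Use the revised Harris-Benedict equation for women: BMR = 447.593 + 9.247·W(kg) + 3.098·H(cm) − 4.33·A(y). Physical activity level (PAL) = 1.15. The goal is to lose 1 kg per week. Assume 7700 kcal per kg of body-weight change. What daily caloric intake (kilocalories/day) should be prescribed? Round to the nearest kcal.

1252 kilocalories/day

Harris-Benedict: BMR = 447.593 + 9.247(133.5) + 3.098(155) − 4.33(27) = 2045.3475 kcal/day.
TEE = 2045.3475 × 1.15 = 2352.1496 kcal/day.
Required daily deficit = 1 × 7700 ÷ 7 = 1100 kcal/day.
Target intake = 2352.1496 − 1100 = 1252.1496 kcal/day.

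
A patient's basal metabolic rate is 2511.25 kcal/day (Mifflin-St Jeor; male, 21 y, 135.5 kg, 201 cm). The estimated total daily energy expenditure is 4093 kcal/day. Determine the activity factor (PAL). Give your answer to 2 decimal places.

1.63

Activity factor = TEE ÷ BMR = 4093 ÷ 2511.25 = 1.63.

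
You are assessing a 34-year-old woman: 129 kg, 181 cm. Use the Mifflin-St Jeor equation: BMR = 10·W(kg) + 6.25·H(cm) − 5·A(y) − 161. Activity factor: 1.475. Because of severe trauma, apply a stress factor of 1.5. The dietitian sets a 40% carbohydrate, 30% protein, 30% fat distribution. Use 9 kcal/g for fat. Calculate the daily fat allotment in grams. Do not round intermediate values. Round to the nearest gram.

154 g/day

Mifflin-St Jeor (female): BMR = 10(129) + 6.25(181) − 5(34) − 161 = 1290 + 1131.25 − 170 − 161 = 2090.25 kcal/day.
TEE = 2090.25 × 1.475 = 3083.1188 kcal/day.
With stress factor 1.5: 3083.1188 × 1.5 = 4624.6781 kcal/day.
Fat energy = 30% × 4624.6781 = 1387.4034 kcal.
Fat = 1387.4034 ÷ 9 kcal/g = 154.1559 g.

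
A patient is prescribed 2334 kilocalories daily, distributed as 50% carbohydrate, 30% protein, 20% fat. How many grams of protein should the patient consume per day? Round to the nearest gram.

175 g/day

Protein energy = 30% × 2334 = 700.2 kcal.
At 4 kcal/g: 700.2 ÷ 4 = 175.05 g.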